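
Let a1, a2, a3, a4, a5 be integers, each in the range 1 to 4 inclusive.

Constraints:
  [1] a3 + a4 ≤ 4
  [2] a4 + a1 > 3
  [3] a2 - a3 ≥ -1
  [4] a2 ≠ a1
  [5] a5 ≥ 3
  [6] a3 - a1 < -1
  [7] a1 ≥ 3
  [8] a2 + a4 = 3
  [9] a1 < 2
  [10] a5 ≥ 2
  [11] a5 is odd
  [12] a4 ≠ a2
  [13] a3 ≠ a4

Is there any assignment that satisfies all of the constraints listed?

Unsatisfiable

From constraint 7: a1 ≥ 3. From constraint 9: a1 ≤ 1. But 1 < 3, so no value of a1 works.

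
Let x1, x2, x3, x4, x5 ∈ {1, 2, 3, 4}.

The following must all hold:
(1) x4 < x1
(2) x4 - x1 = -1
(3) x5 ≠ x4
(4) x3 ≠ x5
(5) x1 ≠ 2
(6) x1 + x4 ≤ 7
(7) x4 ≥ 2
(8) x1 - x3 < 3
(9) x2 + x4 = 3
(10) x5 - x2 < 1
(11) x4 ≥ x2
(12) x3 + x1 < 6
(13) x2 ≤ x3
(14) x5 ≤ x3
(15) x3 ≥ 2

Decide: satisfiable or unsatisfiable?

One satisfying assignment is x1 = 3, x2 = 1, x3 = 2, x4 = 2, x5 = 1.
For the less obvious constraints — constraint 2: x4 - x1 = -1; constraint 6: x1 + x4 = 5 — and the others hold by inspection.

Satisfiable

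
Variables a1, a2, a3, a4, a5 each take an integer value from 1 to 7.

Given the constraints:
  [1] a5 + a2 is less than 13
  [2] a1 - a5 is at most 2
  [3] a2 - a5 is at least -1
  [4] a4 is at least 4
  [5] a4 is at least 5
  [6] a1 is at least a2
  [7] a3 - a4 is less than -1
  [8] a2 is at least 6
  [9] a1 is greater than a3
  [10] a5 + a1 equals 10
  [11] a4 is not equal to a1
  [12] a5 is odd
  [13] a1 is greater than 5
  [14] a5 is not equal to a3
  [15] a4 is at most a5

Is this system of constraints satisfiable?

Unsatisfiable

From constraints 5 and 15: a5 ≥ a4 ≥ 5. From constraints 6 and 8: a1 ≥ a2 ≥ 6. Hence a5 + a1 ≥ 11. But constraint 10 requires a5 + a1 = 10, and 10 < 11. Contradiction.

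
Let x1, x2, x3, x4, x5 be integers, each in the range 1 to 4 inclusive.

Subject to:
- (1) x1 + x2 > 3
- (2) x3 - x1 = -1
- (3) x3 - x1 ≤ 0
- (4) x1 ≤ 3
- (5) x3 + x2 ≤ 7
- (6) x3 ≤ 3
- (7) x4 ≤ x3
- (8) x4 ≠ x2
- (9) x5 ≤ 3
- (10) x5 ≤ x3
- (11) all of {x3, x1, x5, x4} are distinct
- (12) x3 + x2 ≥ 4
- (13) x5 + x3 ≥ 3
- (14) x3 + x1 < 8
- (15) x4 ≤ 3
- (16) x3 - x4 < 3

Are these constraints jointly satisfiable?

Unsatisfiable

Constraints 4, 6, 9, and 15 confine each of x3, x1, x5, x4 to the 3 values {1, …, 3} (the domain already gives each ≥ 1).
Constraint 11 requires all 4 of them to be distinct, but only 3 values are available — impossible by the pigeonhole principle.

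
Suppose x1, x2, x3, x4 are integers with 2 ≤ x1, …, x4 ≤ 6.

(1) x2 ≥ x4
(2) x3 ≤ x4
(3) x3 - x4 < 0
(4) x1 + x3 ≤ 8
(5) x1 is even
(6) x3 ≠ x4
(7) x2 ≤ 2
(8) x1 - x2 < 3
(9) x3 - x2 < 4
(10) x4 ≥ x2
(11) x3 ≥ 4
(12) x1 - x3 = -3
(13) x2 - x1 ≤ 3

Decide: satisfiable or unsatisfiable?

From constraints 2 and 11: x4 ≥ x3 and x3 ≥ 4, so x4 ≥ 4. From constraints 1 and 7: x4 ≤ x2 and x2 ≤ 2, so x4 ≤ 2. But 2 < 4, so no value of x4 works.

Unsatisfiable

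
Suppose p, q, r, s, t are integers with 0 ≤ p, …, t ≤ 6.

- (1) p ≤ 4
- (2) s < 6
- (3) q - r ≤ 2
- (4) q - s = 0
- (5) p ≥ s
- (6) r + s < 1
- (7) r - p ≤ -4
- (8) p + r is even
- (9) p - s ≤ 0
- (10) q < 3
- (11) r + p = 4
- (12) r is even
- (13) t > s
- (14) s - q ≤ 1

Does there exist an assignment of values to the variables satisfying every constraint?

Constraints 3, 7, 9, and 14 give p − r ≥ 4, r − q ≥ -2, q − s ≥ -1, s − p ≥ 0.
Adding all 4 inequalities: the left sides telescope to 0, and the right sides sum to 4 + (-2) + (-1) + 0 = 1. So 0 ≥ 1, which is false.

Unsatisfiable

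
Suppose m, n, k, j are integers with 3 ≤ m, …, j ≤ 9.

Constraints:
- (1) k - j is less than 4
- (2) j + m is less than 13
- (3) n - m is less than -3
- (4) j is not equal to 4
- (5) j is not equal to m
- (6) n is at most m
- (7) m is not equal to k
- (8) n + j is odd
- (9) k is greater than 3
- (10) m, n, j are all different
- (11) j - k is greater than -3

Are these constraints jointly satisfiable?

Try m = 9, n = 4, k = 4, j = 3.
Check constraint 1: k - j = 1; constraint 2: j + m = 12. The remaining constraints are straightforward to verify.

Satisfiable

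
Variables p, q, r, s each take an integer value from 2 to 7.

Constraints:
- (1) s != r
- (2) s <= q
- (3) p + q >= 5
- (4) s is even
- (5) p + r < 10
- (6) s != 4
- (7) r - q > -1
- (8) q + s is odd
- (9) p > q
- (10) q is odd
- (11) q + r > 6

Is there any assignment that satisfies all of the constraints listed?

Satisfiable

Take p = 4, q = 3, r = 4, s = 2. Then constraint 3: p + q = 7; constraint 5: p + r = 8, and every other listed constraint is also met.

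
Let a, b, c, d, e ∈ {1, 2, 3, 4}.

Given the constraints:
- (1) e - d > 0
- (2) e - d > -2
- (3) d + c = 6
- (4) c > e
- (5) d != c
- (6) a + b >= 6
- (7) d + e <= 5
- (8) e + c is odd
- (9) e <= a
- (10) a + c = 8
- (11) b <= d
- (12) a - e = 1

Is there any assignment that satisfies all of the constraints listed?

The assignment a = 4, b = 2, c = 4, d = 2, e = 3 works:
  constraint 1 holds since e - d = 1.
  constraint 2 holds since e - d = 1.
  constraint 3 holds since d + c = 6.
The rest check out directly.

Satisfiable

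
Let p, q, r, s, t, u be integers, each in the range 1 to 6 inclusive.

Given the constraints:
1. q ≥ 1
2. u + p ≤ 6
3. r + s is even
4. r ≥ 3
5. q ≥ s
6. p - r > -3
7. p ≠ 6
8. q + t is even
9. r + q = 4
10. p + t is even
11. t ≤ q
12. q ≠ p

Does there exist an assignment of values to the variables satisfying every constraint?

Setting (p, q, r, s, t, u) = (3, 1, 3, 1, 1, 3) satisfies everything: constraint 2: u + p = 6; constraint 6: p - r = 0; constraint 9: r + q = 4, and the others follow.

Satisfiable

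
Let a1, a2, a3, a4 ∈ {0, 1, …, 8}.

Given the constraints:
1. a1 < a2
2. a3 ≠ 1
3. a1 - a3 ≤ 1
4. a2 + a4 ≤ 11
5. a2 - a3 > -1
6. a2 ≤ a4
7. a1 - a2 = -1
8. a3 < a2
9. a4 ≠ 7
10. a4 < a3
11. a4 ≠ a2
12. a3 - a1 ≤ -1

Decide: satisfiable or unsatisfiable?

Constraints 1, 6, 10, and 12 give a2 ≤ a4, a4 < a3, a3 < a1, a1 < a2. Chaining: a2 ≤ a4 < a3 < a1 < a2, which forces a2 < a2 — impossible.

Unsatisfiable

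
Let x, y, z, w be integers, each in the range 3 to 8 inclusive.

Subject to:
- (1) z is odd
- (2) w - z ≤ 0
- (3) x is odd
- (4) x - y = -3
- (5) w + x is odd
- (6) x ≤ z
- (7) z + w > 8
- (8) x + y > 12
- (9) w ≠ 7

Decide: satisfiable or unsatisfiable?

Satisfiable

Try x = 5, y = 8, z = 5, w = 4.
Check constraint 2: w - z = -1; constraint 4: x - y = -3; constraint 7: z + w = 9. The remaining constraints are straightforward to verify.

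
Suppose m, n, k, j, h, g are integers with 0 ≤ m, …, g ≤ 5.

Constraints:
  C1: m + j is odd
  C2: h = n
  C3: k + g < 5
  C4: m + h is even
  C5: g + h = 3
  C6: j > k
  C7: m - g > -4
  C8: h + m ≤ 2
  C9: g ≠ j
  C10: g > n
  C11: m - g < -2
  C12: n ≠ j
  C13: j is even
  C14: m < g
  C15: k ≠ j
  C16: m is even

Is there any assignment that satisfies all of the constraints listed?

Unsatisfiable

Constraint 16 makes m even and constraint 13 makes j even, so m + j must be even. Constraint 1 says m + j is odd — contradiction.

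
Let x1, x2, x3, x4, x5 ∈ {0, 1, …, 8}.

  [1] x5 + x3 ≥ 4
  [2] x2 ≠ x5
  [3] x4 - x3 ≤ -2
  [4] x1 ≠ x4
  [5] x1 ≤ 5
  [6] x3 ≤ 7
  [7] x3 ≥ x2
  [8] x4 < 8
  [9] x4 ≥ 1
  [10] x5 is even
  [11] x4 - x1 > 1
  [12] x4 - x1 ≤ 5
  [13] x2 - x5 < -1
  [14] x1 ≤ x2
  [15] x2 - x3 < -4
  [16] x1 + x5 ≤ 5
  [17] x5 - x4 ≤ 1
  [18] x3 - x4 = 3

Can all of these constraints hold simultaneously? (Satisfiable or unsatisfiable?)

Try x1 = 0, x2 = 0, x3 = 5, x4 = 2, x5 = 2.
Check constraint 1: x5 + x3 = 7; constraint 3: x4 - x3 = -3; constraint 11: x4 - x1 = 2. The remaining constraints are straightforward to verify.

Satisfiable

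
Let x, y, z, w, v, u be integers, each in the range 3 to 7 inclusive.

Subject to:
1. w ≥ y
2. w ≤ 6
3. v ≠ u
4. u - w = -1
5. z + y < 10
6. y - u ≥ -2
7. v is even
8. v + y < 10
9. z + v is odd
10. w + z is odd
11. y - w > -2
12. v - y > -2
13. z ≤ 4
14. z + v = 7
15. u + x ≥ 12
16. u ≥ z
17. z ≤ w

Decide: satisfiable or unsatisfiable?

Satisfiable

One satisfying assignment is x = 7, y = 5, z = 3, w = 6, v = 4, u = 5.
For the less obvious constraints — constraint 4: u - w = -1; constraint 5: z + y = 8; constraint 6: y - u = 0 — and the others hold by inspection.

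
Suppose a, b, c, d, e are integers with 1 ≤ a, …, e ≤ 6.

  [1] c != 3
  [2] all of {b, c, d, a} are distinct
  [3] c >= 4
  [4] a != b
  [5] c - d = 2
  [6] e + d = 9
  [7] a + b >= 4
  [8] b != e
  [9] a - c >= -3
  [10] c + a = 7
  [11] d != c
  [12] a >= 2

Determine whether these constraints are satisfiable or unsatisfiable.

Satisfiable

One satisfying assignment is a = 2, b = 4, c = 5, d = 3, e = 6.
For the less obvious constraints — constraint 5: c - d = 2; constraint 6: e + d = 9; constraint 7: a + b = 6 — and the others hold by inspection.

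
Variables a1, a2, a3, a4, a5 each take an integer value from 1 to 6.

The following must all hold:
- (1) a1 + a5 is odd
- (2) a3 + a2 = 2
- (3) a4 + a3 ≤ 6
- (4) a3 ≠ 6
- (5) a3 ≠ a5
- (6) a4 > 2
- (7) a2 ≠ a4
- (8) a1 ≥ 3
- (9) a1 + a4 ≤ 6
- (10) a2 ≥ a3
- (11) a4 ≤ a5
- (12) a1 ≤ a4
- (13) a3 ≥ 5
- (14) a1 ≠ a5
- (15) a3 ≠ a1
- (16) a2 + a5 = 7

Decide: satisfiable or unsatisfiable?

Unsatisfiable

From constraints 8 and 12: a4 ≥ a1 ≥ 3. From constraint 13: a3 ≥ 5. Hence a4 + a3 ≥ 8. But constraint 3 requires a4 + a3 ≤ 6, and 6 < 8. Contradiction.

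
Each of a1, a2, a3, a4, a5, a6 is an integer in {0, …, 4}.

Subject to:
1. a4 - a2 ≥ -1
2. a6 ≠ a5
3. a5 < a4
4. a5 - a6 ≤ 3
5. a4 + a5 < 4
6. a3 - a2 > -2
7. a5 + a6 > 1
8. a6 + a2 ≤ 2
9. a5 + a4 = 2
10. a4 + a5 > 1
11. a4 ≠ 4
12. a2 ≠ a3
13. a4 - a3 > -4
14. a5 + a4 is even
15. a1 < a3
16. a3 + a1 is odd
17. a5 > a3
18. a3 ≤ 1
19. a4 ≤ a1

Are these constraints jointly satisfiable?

Constraints 3, 15, 17, and 19 give a4 ≤ a1, a1 < a3, a3 < a5, a5 < a4. Chaining: a4 ≤ a1 < a3 < a5 < a4, which forces a4 < a4 — impossible.

Unsatisfiable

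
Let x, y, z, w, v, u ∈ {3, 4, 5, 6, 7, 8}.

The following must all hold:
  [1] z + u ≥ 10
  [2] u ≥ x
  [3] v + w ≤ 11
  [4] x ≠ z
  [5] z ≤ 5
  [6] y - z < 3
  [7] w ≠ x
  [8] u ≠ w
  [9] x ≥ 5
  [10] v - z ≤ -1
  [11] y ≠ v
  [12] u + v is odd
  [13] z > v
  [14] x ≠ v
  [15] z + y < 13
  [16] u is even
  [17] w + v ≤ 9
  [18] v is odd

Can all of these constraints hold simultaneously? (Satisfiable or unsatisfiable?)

Satisfiable

Setting (x, y, z, w, v, u) = (7, 5, 5, 6, 3, 8) satisfies everything: constraint 1: z + u = 13; constraint 3: v + w = 9; constraint 6: y - z = 0, and the others follow.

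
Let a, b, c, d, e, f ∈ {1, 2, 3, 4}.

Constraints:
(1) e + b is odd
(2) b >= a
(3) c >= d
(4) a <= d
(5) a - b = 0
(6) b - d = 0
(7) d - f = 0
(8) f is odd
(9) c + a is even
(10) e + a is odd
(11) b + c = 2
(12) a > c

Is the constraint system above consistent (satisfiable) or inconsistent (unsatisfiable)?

Unsatisfiable

Constraints 3, 4, and 12 give a ≤ d, d ≤ c, c < a. Chaining: a ≤ d ≤ c < a, which forces a < a — impossible.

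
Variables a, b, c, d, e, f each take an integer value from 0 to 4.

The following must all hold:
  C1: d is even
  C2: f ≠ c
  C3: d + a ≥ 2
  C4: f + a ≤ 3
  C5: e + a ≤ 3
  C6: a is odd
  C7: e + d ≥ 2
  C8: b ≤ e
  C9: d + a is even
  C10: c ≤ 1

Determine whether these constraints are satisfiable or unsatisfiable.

Unsatisfiable

Constraint 1 makes d even and constraint 6 makes a odd, so d + a must be odd. Constraint 9 says d + a is even — contradiction.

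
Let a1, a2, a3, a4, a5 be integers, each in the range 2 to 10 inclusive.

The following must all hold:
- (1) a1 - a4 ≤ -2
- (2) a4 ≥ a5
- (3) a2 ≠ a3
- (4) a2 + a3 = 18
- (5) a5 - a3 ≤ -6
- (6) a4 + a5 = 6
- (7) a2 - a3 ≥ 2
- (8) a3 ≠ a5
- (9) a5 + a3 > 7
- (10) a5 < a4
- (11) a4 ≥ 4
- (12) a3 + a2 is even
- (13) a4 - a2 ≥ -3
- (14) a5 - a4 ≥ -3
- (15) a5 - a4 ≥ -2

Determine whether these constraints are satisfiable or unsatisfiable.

Unsatisfiable

Constraints 5, 7, 13, and 14 give a5 − a4 ≥ -3, a4 − a2 ≥ -3, a2 − a3 ≥ 2, a3 − a5 ≥ 6.
Adding all 4 inequalities: the left sides telescope to 0, and the right sides sum to (-3) + (-3) + 2 + 6 = 2. So 0 ≥ 2, which is false.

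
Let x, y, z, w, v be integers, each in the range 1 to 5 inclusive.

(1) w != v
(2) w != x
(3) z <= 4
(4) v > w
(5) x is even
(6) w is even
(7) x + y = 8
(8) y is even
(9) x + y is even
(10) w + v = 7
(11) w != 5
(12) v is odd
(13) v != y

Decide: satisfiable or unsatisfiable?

Satisfiable

Try x = 4, y = 4, z = 4, w = 2, v = 5.
Check constraint 7: x + y = 8; constraint 10: w + v = 7. The remaining constraints are straightforward to verify.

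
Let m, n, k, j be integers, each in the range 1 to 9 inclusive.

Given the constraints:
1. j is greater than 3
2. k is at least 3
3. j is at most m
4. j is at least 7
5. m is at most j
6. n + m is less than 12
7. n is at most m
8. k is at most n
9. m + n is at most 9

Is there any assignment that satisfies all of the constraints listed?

Unsatisfiable

From constraints 3 and 4: m ≥ j ≥ 7. From constraints 2 and 8: n ≥ k ≥ 3. Hence m + n ≥ 10. But constraint 9 requires m + n ≤ 9, and 9 < 10. Contradiction.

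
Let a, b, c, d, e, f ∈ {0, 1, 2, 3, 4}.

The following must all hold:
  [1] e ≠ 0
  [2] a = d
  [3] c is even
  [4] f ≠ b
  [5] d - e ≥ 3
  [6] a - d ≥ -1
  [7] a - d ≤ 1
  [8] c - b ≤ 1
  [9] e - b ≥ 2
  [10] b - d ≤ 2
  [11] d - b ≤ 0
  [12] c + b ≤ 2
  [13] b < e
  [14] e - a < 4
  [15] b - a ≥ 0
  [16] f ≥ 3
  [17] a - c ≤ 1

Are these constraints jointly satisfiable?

Constraints 5, 6, 8, 9, and 17 give c − a ≥ -1, a − d ≥ -1, d − e ≥ 3, e − b ≥ 2, b − c ≥ -1.
Adding all 5 inequalities: the left sides telescope to 0, and the right sides sum to (-1) + (-1) + 3 + 2 + (-1) = 2. So 0 ≥ 2, which is false.

Unsatisfiable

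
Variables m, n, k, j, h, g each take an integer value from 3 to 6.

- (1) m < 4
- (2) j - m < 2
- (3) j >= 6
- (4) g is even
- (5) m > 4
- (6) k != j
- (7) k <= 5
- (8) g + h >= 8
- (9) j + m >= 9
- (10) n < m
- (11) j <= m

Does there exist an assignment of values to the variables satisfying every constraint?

From constraints 3 and 11: m ≥ j and j ≥ 6, so m ≥ 6. From constraint 1: m ≤ 3. But 3 < 6, so no value of m works.

Unsatisfiable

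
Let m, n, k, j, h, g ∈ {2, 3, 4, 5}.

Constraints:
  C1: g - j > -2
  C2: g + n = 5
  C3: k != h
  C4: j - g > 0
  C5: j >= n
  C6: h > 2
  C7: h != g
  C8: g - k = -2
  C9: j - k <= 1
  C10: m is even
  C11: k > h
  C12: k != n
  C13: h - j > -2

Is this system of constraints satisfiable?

Satisfiable

Take m = 2, n = 3, k = 4, j = 3, h = 3, g = 2. Then constraint 1: g - j = -1; constraint 2: g + n = 5, and every other listed constraint is also met.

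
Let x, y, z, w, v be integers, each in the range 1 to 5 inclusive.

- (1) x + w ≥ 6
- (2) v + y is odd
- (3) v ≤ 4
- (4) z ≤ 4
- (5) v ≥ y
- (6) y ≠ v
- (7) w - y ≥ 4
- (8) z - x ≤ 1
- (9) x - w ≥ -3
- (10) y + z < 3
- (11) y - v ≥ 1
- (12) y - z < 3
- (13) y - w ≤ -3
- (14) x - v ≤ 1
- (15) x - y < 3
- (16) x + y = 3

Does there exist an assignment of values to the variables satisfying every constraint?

Constraints 7, 9, 11, and 14 give y − v ≥ 1, v − x ≥ -1, x − w ≥ -3, w − y ≥ 4.
Adding all 4 inequalities: the left sides telescope to 0, and the right sides sum to 1 + (-1) + (-3) + 4 = 1. So 0 ≥ 1, which is false.

Unsatisfiable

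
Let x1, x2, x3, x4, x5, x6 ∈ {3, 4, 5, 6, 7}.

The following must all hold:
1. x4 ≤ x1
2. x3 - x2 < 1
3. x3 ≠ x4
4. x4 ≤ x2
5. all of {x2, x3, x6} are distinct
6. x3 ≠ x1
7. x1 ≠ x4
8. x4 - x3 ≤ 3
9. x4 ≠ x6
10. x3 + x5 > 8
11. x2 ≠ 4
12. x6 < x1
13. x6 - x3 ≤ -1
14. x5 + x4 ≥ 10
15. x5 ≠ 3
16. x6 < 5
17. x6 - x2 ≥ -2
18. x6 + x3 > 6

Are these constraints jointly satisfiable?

Setting (x1, x2, x3, x4, x5, x6) = (7, 6, 5, 6, 4, 4) satisfies everything: constraint 2: x3 - x2 = -1; constraint 8: x4 - x3 = 1; constraint 10: x3 + x5 = 9, and the others follow.

Satisfiable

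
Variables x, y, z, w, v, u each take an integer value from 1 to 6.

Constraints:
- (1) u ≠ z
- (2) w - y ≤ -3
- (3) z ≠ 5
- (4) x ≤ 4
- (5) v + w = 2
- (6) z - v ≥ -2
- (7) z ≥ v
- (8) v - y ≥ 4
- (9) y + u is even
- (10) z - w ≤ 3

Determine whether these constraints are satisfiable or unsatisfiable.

Unsatisfiable

Constraints 2, 6, 8, and 10 give y − w ≥ 3, w − z ≥ -3, z − v ≥ -2, v − y ≥ 4.
Adding all 4 inequalities: the left sides telescope to 0, and the right sides sum to 3 + (-3) + (-2) + 4 = 2. So 0 ≥ 2, which is false.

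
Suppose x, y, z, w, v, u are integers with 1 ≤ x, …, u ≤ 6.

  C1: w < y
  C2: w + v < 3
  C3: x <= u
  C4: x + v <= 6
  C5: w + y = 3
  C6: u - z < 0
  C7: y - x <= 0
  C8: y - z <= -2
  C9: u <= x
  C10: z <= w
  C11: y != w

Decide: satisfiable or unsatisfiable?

Constraints 1, 3, 6, 7, and 10 give y ≤ x, x ≤ u, u < z, z ≤ w, w < y. Chaining: y ≤ x ≤ u < z ≤ w < y, which forces y < y — impossible.

Unsatisfiable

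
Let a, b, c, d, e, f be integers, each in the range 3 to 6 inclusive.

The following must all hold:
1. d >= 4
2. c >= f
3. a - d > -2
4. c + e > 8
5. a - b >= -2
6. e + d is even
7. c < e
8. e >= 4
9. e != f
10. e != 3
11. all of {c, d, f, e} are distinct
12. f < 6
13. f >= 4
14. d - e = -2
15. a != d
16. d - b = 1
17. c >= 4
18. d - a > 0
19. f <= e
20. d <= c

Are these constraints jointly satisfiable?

Unsatisfiable

Constraints 1, 8, 13, and 17 confine each of c, d, f, e to the 3 values {4, …, 6} (the domain already gives each ≤ 6).
Constraint 11 requires all 4 of them to be distinct, but only 3 values are available — impossible by the pigeonhole principle.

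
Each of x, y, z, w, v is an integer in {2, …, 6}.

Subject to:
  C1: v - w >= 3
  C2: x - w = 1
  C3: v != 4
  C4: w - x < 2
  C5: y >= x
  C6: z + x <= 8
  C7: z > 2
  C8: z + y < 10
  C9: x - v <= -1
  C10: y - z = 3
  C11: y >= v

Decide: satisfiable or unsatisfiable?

One satisfying assignment is x = 3, y = 6, z = 3, w = 2, v = 6.
For the less obvious constraints — constraint 1: v - w = 4; constraint 2: x - w = 1 — and the others hold by inspection.

Satisfiable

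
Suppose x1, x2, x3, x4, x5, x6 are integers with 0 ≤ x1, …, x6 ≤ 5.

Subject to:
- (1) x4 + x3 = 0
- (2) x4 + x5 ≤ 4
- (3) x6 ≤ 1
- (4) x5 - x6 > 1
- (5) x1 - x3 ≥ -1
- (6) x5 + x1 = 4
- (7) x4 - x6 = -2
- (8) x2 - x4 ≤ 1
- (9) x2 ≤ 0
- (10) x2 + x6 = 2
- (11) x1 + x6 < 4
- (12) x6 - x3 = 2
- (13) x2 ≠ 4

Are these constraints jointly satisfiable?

From constraint 9: x2 ≤ 0. From constraint 3: x6 ≤ 1. Hence x2 + x6 ≤ 1. But constraint 10 requires x2 + x6 = 2, and 2 > 1. Contradiction.

Unsatisfiable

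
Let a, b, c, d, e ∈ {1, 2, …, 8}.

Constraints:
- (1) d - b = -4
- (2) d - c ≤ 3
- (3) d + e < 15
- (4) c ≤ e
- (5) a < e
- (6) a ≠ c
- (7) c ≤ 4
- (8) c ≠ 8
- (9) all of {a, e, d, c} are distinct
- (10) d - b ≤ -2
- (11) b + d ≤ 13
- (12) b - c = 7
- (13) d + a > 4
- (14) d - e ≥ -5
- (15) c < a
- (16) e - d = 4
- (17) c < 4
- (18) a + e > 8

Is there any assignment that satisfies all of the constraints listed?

Setting (a, b, c, d, e) = (2, 8, 1, 4, 8) satisfies everything: constraint 1: d - b = -4; constraint 2: d - c = 3; constraint 3: d + e = 12, and the others follow.

Satisfiable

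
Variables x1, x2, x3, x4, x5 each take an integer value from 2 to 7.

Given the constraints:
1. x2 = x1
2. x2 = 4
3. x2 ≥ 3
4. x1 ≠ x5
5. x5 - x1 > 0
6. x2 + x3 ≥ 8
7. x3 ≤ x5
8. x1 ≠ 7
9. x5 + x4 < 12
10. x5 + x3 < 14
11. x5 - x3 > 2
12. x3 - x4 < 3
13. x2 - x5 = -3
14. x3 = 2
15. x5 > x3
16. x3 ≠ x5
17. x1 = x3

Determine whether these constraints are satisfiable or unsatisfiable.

Constraint 2 fixes x2 = 4 and constraint 14 fixes x3 = 2. Constraints 1 and 17 give x2 = x1 = x3, so x2 = x3. But 4 ≠ 2 — contradiction.

Unsatisfiable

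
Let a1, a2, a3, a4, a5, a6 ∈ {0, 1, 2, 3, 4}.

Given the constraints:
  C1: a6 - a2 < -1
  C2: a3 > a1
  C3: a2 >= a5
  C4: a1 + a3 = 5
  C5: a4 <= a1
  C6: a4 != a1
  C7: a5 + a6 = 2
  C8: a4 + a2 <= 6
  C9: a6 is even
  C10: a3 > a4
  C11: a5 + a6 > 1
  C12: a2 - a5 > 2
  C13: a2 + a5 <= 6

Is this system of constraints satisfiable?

Satisfiable

Try a1 = 2, a2 = 4, a3 = 3, a4 = 1, a5 = 0, a6 = 2.
Check constraint 1: a6 - a2 = -2; constraint 4: a1 + a3 = 5. The remaining constraints are straightforward to verify.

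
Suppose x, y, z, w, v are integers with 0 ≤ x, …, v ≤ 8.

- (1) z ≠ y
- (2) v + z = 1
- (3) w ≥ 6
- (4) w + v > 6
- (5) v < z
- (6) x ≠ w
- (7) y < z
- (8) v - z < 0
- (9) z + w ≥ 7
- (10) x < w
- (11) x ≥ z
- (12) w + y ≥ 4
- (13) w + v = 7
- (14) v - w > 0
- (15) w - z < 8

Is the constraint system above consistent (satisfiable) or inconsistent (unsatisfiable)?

Constraints 5, 10, 11, and 14 give z ≤ x, x < w, w < v, v < z. Chaining: z ≤ x < w < v < z, which forces z < z — impossible.

Unsatisfiable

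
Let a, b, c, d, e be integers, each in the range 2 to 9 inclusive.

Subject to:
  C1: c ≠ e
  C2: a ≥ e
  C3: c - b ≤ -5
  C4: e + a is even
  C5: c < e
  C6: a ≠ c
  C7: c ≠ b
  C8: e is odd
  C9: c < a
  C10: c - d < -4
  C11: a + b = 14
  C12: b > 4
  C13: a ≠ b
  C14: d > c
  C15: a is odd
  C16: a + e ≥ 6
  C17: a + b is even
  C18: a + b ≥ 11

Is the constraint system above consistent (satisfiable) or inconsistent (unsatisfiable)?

One satisfying assignment is a = 5, b = 9, c = 2, d = 7, e = 3.
For the less obvious constraints — constraint 3: c - b = -7; constraint 10: c - d = -5 — and the others hold by inspection.

Satisfiable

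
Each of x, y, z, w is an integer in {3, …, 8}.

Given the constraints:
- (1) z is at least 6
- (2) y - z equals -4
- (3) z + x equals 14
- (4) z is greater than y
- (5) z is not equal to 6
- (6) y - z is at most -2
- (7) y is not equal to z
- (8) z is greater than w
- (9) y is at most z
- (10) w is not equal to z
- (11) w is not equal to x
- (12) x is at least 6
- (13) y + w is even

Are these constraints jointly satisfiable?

The assignment x = 7, y = 3, z = 7, w = 5 works:
  constraint 2 holds since y - z = -4.
  constraint 3 holds since z + x = 14.
The rest check out directly.

Satisfiable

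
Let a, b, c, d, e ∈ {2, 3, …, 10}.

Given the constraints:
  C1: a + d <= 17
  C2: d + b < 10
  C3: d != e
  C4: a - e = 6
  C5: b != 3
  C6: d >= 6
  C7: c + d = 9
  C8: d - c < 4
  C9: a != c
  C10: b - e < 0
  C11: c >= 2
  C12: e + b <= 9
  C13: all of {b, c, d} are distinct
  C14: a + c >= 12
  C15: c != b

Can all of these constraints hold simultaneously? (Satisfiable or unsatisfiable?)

Satisfiable

Setting (a, b, c, d, e) = (10, 2, 3, 6, 4) satisfies everything: constraint 1: a + d = 16; constraint 2: d + b = 8, and the others follow.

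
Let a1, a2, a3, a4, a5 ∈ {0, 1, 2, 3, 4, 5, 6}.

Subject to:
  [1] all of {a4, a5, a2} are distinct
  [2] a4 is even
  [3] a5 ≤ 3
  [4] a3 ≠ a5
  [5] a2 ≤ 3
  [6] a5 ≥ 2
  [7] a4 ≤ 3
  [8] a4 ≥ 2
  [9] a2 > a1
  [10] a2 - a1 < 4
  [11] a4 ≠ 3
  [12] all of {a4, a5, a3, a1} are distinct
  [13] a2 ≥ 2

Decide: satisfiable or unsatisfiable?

Unsatisfiable

Constraints 3, 5, 6, 7, 8, and 13 confine each of a4, a5, a2 to the 2 values {2, 3}.
Constraint 1 requires all 3 of them to be distinct, but only 2 values are available — impossible by the pigeonhole principle.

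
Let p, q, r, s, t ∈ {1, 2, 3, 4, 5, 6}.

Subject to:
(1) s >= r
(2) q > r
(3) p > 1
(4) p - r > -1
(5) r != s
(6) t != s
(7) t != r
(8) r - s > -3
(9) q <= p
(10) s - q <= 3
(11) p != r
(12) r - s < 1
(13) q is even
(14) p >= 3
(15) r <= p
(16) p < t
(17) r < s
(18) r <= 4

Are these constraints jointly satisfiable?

Satisfiable

The assignment p = 3, q = 2, r = 1, s = 2, t = 6 works:
  constraint 4 holds since p - r = 2.
  constraint 8 holds since r - s = -1.
  constraint 10 holds since s - q = 0.
The rest check out directly.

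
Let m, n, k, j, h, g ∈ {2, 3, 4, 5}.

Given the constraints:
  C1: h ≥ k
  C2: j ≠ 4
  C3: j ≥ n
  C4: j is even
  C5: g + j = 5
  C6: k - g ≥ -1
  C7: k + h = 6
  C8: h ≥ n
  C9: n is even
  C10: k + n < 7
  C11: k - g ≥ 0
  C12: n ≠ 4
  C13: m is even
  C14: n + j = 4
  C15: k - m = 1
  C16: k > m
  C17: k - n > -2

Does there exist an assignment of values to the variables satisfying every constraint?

Satisfiable

One satisfying assignment is m = 2, n = 2, k = 3, j = 2, h = 3, g = 3.
For the less obvious constraints — constraint 5: g + j = 5; constraint 6: k - g = 0 — and the others hold by inspection.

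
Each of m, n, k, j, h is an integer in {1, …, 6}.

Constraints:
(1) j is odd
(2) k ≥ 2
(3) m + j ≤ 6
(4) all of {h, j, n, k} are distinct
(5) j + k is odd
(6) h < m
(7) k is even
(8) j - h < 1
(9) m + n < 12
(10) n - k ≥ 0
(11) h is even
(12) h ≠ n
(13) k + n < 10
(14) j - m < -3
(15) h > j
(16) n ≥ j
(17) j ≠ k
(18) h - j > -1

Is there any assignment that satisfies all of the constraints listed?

Try m = 5, n = 5, k = 4, j = 1, h = 2.
Check constraint 3: m + j = 6; constraint 8: j - h = -1; constraint 9: m + n = 10. The remaining constraints are straightforward to verify.

Satisfiable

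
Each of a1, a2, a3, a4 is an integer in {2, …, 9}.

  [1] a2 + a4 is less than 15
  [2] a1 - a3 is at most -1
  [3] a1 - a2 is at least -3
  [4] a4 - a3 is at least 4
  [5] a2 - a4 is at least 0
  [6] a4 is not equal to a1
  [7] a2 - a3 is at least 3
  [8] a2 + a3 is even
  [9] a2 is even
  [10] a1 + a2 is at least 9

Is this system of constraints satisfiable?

Unsatisfiable

Constraints 2, 3, 4, and 5 give a4 − a3 ≥ 4, a3 − a1 ≥ 1, a1 − a2 ≥ -3, a2 − a4 ≥ 0.
Adding all 4 inequalities: the left sides telescope to 0, and the right sides sum to 4 + 1 + (-3) + 0 = 2. So 0 ≥ 2, which is false.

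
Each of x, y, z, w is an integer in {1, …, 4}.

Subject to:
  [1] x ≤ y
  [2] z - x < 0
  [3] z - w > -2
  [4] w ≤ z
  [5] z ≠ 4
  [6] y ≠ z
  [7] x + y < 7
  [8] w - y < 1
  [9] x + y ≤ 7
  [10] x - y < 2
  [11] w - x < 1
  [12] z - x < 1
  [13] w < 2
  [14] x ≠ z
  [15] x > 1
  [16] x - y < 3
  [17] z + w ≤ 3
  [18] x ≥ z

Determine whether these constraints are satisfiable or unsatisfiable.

Satisfiable

The assignment x = 2, y = 2, z = 1, w = 1 works:
  constraint 2 holds since z - x = -1.
  constraint 3 holds since z - w = 0.
  constraint 7 holds since x + y = 4.
The rest check out directly.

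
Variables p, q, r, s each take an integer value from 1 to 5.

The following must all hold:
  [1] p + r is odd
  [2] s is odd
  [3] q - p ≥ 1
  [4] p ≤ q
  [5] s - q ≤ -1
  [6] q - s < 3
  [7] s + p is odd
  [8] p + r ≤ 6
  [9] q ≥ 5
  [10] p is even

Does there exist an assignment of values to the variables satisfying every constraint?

Satisfiable

Setting (p, q, r, s) = (2, 5, 1, 3) satisfies everything: constraint 3: q - p = 3; constraint 5: s - q = -2, and the others follow.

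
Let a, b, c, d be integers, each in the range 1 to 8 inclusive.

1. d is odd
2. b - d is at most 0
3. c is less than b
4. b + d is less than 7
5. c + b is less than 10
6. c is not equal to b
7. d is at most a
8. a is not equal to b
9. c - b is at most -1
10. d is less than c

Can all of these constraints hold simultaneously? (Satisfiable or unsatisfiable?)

Constraints 2, 9, and 10 give d < c, c < b, b ≤ d. Chaining: d < c < b ≤ d, which forces d < d — impossible.

Unsatisfiable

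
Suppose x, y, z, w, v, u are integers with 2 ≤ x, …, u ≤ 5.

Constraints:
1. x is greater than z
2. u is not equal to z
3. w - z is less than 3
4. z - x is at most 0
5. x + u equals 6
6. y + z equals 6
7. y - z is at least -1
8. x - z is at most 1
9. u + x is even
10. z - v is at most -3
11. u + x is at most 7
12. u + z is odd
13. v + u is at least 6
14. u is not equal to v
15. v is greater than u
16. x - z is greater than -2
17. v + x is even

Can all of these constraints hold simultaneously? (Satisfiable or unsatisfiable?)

Try x = 3, y = 4, z = 2, w = 2, v = 5, u = 3.
Check constraint 3: w - z = 0; constraint 4: z - x = -1; constraint 5: x + u = 6. The remaining constraints are straightforward to verify.

Satisfiable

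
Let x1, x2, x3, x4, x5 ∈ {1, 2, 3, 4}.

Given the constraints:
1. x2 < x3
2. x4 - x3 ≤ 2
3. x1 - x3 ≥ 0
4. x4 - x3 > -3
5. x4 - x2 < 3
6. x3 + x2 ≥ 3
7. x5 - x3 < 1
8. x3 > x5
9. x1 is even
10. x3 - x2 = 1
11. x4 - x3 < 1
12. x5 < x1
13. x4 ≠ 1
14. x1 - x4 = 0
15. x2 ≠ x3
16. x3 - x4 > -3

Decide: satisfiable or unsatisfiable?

Satisfiable

Take x1 = 2, x2 = 1, x3 = 2, x4 = 2, x5 = 1. Then constraint 2: x4 - x3 = 0; constraint 3: x1 - x3 = 0; constraint 4: x4 - x3 = 0, and every other listed constraint is also met.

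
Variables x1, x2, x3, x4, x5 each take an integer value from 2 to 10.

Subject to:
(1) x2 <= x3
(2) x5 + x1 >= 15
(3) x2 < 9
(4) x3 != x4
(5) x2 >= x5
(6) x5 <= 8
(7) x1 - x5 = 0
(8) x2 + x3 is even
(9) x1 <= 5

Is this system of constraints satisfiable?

From constraint 6: x5 ≤ 8. From constraint 9: x1 ≤ 5. Hence x5 + x1 ≤ 13. But constraint 2 requires x5 + x1 ≥ 15, and 15 > 13. Contradiction.

Unsatisfiable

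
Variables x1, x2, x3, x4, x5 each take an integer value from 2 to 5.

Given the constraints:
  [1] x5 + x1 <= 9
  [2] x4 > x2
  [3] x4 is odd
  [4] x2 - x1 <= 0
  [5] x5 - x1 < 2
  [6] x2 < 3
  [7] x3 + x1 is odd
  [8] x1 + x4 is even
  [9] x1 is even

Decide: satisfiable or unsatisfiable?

Constraint 9 makes x1 even and constraint 3 makes x4 odd, so x1 + x4 must be odd. Constraint 8 says x1 + x4 is even — contradiction.

Unsatisfiable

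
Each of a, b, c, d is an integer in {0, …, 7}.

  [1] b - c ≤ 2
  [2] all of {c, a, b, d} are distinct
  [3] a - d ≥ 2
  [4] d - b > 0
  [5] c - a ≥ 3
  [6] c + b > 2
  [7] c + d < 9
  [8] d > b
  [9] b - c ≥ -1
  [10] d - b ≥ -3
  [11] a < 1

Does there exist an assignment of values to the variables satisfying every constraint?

Constraints 3, 5, 9, and 10 give c − a ≥ 3, a − d ≥ 2, d − b ≥ -3, b − c ≥ -1.
Adding all 4 inequalities: the left sides telescope to 0, and the right sides sum to 3 + 2 + (-3) + (-1) = 1. So 0 ≥ 1, which is false.

Unsatisfiable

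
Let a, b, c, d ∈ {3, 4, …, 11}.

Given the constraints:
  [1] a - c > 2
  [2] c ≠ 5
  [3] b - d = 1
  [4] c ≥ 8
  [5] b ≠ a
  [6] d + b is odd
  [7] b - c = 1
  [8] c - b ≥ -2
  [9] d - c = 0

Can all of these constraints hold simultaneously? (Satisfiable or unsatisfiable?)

Satisfiable

Take a = 11, b = 9, c = 8, d = 8. Then constraint 1: a - c = 3; constraint 3: b - d = 1, and every other listed constraint is also met.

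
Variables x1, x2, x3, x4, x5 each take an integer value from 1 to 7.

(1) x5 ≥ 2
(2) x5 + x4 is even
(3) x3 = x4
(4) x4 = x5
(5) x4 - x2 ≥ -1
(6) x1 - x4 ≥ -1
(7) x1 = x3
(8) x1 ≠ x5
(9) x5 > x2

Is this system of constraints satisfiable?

Unsatisfiable

From constraints 3, 4, and 7, x1 = x3 = x4 = x5, so x1 = x5. But constraint 8 says x1 ≠ x5. Contradiction.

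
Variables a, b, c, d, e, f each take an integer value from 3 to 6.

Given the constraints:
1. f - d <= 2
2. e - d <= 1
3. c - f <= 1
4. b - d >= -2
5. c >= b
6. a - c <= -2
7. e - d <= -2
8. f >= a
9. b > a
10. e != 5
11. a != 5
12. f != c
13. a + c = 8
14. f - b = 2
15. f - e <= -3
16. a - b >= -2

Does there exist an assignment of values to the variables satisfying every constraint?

Constraints 3, 4, 6, 7, 15, and 16 give f − c ≥ -1, c − a ≥ 2, a − b ≥ -2, b − d ≥ -2, d − e ≥ 2, e − f ≥ 3.
Adding all 6 inequalities: the left sides telescope to 0, and the right sides sum to (-1) + 2 + (-2) + (-2) + 2 + 3 = 2. So 0 ≥ 2, which is false.

Unsatisfiable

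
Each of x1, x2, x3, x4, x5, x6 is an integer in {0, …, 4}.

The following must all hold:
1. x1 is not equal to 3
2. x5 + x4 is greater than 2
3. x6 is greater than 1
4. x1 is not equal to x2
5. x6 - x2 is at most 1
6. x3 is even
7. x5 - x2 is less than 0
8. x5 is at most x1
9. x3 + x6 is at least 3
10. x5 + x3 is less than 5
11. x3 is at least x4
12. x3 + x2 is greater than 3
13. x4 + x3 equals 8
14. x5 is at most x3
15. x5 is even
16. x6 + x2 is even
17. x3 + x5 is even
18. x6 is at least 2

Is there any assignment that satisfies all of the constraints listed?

One satisfying assignment is x1 = 4, x2 = 2, x3 = 4, x4 = 4, x5 = 0, x6 = 2.
For the less obvious constraints — constraint 2: x5 + x4 = 4; constraint 5: x6 - x2 = 0 — and the others hold by inspection.

Satisfiable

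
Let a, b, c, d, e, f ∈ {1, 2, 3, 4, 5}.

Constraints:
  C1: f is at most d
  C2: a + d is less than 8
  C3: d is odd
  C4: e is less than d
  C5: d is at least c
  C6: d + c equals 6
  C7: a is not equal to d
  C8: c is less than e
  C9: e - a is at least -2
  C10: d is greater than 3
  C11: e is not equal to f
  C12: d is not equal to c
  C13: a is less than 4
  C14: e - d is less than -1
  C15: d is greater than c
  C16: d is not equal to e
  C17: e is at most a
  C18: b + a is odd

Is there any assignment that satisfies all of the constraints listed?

Satisfiable

The assignment a = 2, b = 3, c = 1, d = 5, e = 2, f = 3 works:
  constraint 2 holds since a + d = 7.
  constraint 6 holds since d + c = 6.
  constraint 9 holds since e - a = 0.
The rest check out directly.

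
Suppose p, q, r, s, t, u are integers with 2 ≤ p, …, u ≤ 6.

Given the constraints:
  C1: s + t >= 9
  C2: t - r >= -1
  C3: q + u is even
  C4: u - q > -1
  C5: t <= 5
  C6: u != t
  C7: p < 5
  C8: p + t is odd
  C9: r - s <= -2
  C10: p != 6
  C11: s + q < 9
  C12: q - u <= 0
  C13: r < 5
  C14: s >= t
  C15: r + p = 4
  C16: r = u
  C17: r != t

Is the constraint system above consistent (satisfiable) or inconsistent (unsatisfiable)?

Satisfiable

One satisfying assignment is p = 2, q = 2, r = 2, s = 6, t = 3, u = 2.
For the less obvious constraints — constraint 1: s + t = 9; constraint 2: t - r = 1 — and the others hold by inspection.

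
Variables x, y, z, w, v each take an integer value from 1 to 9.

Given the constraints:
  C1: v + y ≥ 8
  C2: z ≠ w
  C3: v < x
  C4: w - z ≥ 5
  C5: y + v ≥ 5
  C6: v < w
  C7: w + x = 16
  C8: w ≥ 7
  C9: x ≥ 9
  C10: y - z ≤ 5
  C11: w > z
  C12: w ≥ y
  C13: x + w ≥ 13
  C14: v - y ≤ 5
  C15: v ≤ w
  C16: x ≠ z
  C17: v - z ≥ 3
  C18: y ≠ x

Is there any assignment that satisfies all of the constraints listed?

Satisfiable

Try x = 9, y = 3, z = 1, w = 7, v = 5.
Check constraint 1: v + y = 8; constraint 4: w - z = 6. The remaining constraints are straightforward to verify.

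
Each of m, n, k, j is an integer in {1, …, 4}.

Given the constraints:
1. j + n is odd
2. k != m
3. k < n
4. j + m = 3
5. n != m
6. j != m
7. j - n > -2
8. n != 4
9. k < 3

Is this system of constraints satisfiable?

Satisfiable

The assignment m = 1, n = 3, k = 2, j = 2 works:
  constraint 4 holds since j + m = 3.
  constraint 7 holds since j - n = -1.
The rest check out directly.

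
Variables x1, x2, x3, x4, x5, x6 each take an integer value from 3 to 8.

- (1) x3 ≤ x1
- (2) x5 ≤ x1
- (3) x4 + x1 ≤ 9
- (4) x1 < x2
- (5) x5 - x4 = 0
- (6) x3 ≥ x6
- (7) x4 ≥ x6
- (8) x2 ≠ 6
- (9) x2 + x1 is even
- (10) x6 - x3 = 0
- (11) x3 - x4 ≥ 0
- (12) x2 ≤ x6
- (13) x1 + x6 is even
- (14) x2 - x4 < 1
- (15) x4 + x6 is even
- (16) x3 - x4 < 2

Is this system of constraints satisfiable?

Unsatisfiable

Constraints 1, 4, 7, 11, and 12 give x1 < x2, x2 ≤ x6, x6 ≤ x4, x4 ≤ x3, x3 ≤ x1. Chaining: x1 < x2 ≤ x6 ≤ x4 ≤ x3 ≤ x1, which forces x1 < x1 — impossible.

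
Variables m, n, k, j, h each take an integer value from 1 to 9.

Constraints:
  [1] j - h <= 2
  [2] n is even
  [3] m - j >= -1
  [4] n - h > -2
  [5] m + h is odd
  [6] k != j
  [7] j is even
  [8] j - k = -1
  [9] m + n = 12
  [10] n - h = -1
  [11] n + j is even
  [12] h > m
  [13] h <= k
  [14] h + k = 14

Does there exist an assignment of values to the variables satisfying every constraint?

The assignment m = 6, n = 6, k = 7, j = 6, h = 7 works:
  constraint 1 holds since j - h = -1.
  constraint 3 holds since m - j = 0.
  constraint 4 holds since n - h = -1.
The rest check out directly.

Satisfiable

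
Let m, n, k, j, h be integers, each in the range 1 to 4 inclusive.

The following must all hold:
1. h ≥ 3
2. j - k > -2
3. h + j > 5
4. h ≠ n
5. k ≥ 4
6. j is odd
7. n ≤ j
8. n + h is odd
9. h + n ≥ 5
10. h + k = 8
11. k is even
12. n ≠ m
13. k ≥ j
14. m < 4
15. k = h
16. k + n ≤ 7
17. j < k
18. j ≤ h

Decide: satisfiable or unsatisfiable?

Setting (m, n, k, j, h) = (1, 3, 4, 3, 4) satisfies everything: constraint 2: j - k = -1; constraint 3: h + j = 7; constraint 9: h + n = 7, and the others follow.

Satisfiable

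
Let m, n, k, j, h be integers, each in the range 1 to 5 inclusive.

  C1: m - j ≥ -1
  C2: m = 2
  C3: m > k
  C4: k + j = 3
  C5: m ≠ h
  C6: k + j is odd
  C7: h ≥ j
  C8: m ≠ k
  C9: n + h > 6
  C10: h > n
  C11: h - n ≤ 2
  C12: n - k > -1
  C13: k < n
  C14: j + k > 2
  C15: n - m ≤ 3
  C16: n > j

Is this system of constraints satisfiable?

Satisfiable

The assignment m = 2, n = 3, k = 1, j = 2, h = 5 works:
  constraint 1 holds since m - j = 0.
  constraint 4 holds since k + j = 3.
  constraint 9 holds since n + h = 8.
The rest check out directly.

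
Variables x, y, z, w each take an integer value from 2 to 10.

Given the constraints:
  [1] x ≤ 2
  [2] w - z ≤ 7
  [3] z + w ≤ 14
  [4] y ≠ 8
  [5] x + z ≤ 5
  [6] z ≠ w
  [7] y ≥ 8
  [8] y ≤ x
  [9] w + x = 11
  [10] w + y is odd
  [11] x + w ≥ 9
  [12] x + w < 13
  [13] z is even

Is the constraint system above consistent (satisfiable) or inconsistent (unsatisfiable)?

From constraints 7 and 8: x ≥ y and y ≥ 8, so x ≥ 8. From constraint 1: x ≤ 2. But 2 < 8, so no value of x works.

Unsatisfiable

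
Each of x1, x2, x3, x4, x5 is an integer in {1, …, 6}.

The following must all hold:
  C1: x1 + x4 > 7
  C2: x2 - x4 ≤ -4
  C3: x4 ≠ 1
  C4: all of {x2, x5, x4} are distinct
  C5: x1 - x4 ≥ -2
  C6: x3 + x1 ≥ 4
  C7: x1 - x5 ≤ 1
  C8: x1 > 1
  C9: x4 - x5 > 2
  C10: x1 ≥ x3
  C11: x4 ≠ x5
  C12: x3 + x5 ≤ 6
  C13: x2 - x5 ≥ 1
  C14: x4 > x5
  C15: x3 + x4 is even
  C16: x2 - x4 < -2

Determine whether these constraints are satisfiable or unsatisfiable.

Constraints 2, 5, 7, and 13 give x1 − x4 ≥ -2, x4 − x2 ≥ 4, x2 − x5 ≥ 1, x5 − x1 ≥ -1.
Adding all 4 inequalities: the left sides telescope to 0, and the right sides sum to (-2) + 4 + 1 + (-1) = 2. So 0 ≥ 2, which is false.

Unsatisfiable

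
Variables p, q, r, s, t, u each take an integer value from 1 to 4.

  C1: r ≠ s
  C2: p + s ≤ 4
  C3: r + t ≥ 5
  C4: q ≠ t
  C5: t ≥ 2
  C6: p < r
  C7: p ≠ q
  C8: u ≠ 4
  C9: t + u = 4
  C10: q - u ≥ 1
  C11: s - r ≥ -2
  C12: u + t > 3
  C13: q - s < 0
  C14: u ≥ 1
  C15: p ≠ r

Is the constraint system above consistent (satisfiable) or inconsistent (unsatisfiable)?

Setting (p, q, r, s, t, u) = (1, 2, 4, 3, 3, 1) satisfies everything: constraint 2: p + s = 4; constraint 3: r + t = 7, and the others follow.

Satisfiable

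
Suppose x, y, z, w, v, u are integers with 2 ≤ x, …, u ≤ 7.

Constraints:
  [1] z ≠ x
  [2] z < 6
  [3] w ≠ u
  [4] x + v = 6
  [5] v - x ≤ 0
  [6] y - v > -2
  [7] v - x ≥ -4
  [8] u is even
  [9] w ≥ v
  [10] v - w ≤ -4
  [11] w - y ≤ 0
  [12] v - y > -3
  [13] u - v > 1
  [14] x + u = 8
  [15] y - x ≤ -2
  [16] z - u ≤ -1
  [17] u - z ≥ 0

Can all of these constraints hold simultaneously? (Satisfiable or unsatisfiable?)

Constraints 7, 10, 11, and 15 give v − x ≥ -4, x − y ≥ 2, y − w ≥ 0, w − v ≥ 4.
Adding all 4 inequalities: the left sides telescope to 0, and the right sides sum to (-4) + 2 + 0 + 4 = 2. So 0 ≥ 2, which is false.

Unsatisfiable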